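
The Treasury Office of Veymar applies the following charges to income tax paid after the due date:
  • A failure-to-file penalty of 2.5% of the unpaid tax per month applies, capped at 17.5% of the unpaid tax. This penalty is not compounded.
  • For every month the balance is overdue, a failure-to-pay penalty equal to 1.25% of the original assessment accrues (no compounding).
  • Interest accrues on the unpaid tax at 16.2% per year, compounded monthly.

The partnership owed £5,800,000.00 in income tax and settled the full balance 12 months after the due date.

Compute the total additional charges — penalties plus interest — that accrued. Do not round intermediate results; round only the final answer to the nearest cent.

£2,897,602.19

Failure-to-file: 12 × 2.5% × £5,800,000.00 = £1,740,000.00, capped at 17.5% × £5,800,000.00 = £1,015,000.00
Failure-to-pay penalty: 12 × 1.25% × £5,800,000.00 = £870,000.00
Interest (16.2%/yr ÷ 12 = 1.35%/month): £5,800,000.00 × ((1 + 0.0135)^12 − 1) = £1,012,602.1916…
Penalties + interest = £1,885,000.0000 + £1,012,602.1916… = £2,897,602.19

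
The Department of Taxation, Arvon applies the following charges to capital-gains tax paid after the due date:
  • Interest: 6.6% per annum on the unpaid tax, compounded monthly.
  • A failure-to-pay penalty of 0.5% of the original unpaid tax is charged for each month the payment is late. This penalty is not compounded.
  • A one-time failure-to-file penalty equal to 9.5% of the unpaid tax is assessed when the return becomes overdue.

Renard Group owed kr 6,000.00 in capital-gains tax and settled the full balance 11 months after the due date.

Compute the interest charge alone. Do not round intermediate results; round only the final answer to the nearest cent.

kr 373.15

Interest (6.6%/yr ÷ 12 = 0.55%/month): kr 6,000.00 × ((1 + 0.0055)^11 − 1) = kr 373.1490…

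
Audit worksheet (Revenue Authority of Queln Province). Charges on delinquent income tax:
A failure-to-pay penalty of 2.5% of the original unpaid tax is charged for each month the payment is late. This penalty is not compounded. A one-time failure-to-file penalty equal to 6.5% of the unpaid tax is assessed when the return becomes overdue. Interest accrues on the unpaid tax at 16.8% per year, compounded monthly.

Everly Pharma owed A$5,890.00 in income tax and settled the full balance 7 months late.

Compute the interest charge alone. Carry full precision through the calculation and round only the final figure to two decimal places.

A$602.04

Interest (16.8%/yr ÷ 12 = 1.4%/month): A$5,890.00 × ((1 + 0.014)^7 − 1) = A$602.0369…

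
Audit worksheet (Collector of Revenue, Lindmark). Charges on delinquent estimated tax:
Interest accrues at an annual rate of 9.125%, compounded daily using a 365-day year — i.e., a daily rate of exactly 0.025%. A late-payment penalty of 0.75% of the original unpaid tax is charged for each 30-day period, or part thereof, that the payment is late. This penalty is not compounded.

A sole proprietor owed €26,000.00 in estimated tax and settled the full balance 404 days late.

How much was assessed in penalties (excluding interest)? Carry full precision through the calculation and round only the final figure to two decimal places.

Penalty periods: ⌈404/30⌉ = 14; penalty = 14 × 0.75% × €26,000.00 = €2,730.00

€2,730.00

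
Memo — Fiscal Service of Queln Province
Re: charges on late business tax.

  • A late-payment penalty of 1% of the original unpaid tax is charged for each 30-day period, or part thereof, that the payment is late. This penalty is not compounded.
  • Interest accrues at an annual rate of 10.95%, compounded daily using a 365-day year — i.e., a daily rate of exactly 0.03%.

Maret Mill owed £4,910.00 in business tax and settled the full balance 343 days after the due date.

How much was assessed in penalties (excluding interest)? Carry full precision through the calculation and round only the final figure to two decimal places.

£589.20

Penalty periods: ⌈343/30⌉ = 12; penalty = 12 × 1% × £4,910.00 = £589.20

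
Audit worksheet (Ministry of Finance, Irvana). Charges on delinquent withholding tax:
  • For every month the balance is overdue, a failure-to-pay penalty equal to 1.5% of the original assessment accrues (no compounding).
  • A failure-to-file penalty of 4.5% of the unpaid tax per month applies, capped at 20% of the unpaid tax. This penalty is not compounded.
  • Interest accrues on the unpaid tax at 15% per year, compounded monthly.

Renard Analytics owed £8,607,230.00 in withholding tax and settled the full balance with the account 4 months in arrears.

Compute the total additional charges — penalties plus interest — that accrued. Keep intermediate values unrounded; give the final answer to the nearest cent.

£2,504,233.43

Failure-to-file: 4 × 4.5% × £8,607,230.00 = £1,549,301.40 (under the 20% cap)
Failure-to-pay penalty = 1.5% × £8,607,230.00 × 4 mo = £516,433.80
Interest (15%/yr ÷ 12 = 1.25%/month): £8,607,230.00 × ((1 + 0.0125)^4 − 1) = £438,498.2322…
Penalties + interest = £2,065,735.2000 + £438,498.2322… = £2,504,233.43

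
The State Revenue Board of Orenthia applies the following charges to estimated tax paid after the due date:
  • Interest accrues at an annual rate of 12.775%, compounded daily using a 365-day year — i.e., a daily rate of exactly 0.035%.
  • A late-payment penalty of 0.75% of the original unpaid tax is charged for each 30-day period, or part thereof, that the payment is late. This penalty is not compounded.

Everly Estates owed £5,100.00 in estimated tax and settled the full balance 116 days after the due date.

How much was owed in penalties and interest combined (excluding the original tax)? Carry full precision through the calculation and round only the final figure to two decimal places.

Penalty periods: ⌈116/30⌉ = 4; penalty = 4 × 0.75% × £5,100.00 = £153.00
Interest: £5,100.00 × ((1 + 0.00035)^116 − 1) = £5,100.00 × 0.04142805… = £211.2831…
Penalties + interest = £153.0000 + £211.2831… = £364.28

£364.28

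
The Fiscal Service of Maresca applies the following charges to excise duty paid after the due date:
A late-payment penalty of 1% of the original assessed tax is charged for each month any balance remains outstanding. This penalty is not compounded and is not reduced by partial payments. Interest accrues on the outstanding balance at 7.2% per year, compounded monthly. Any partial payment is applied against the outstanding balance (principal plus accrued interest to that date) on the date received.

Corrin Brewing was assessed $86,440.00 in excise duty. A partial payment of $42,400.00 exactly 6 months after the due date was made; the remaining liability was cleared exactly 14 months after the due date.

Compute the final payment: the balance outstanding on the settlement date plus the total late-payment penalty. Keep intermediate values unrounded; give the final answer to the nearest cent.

$61,614.19

Monthly rate = 7.2% ÷ 12 = 0.6%
Balance at month 6: $86,440.0000 × (1 + 0.006)^6 = $89,598.8927…
After $42,400.00 payment: $89,598.8927… − $42,400.00 = $47,198.8927…
Balance at month 14: $47,198.8927… × (1 + 0.006)^8 = $49,512.5913…
Penalty: 14 × 1% × $86,440.00 = $12,101.60
Final settlement = outstanding balance + penalty = $49,512.5913… + $12,101.60 = $61,614.19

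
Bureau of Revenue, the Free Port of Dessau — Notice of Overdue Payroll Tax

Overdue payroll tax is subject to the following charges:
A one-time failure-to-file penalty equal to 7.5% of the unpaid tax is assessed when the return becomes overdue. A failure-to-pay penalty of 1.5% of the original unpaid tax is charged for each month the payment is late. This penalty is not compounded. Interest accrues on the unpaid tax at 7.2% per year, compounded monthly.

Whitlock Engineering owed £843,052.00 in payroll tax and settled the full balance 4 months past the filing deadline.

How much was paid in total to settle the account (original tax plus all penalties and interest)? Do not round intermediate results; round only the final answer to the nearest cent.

Failure-to-file penalty: 7.5% × £843,052.00 = £63,228.90
Failure-to-pay penalty = 1.5% × £843,052.00 × 4 mo = £50,583.12
Interest (7.2%/yr ÷ 12 = 0.6%/month): £843,052.00 × ((1 + 0.006)^4 − 1) = £20,416.0767…
Total = £843,052.00 + £113,812.0200 + £20,416.0767… = £977,280.10

£977,280.10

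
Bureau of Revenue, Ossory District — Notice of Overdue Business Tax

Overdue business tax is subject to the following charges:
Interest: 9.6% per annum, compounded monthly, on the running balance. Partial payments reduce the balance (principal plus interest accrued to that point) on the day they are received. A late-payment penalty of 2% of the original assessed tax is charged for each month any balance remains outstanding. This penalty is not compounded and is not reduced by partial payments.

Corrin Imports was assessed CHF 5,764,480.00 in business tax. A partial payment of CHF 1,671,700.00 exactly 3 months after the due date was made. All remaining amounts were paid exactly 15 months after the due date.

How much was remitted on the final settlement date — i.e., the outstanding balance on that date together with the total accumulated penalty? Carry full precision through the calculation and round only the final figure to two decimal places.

CHF 6,386,238.41

Monthly rate = 9.6% ÷ 12 = 0.8%
Balance at month 3: CHF 5,764,480.0000 × (1 + 0.008)^3 = CHF 5,903,937.2516…
After CHF 1,671,700.00 payment: CHF 5,903,937.2516… − CHF 1,671,700.00 = CHF 4,232,237.2516…
Balance at month 15: CHF 4,232,237.2516… × (1 + 0.008)^12 = CHF 4,656,894.4089…
Penalty: 15 × 2% × CHF 5,764,480.00 = CHF 1,729,344.00
Final settlement = outstanding balance + penalty = CHF 4,656,894.4089… + CHF 1,729,344.00 = CHF 6,386,238.41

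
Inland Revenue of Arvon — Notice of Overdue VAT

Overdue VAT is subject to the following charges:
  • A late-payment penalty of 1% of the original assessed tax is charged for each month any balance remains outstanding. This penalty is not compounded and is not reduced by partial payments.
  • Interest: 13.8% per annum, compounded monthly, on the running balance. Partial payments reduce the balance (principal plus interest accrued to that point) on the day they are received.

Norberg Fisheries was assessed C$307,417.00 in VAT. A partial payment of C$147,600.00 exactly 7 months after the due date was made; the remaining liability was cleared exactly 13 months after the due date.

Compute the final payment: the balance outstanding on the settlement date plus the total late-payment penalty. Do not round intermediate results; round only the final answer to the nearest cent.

C$238,567.12

Monthly rate = 13.8% ÷ 12 = 1.15%
Balance at month 7: C$307,417.0000 × (1 + 0.0115)^7 = C$333,034.3959…
After C$147,600.00 payment: C$333,034.3959… − C$147,600.00 = C$185,434.3959…
Balance at month 13: C$185,434.3959… × (1 + 0.0115)^6 = C$198,602.9140…
Penalty: 13 × 1% × C$307,417.00 = C$39,964.21
Final settlement = outstanding balance + penalty = C$198,602.9140… + C$39,964.21 = C$238,567.12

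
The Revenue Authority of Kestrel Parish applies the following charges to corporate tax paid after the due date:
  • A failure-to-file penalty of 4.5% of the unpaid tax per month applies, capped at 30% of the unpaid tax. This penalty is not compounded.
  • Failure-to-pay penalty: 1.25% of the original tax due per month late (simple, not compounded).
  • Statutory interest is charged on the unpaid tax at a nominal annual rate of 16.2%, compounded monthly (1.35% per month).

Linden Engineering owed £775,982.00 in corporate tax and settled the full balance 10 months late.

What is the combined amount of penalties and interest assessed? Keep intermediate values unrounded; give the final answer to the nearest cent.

£441,148.55

Failure-to-file: 10 × 4.5% × £775,982.00 = £349,191.90, capped at 30% × £775,982.00 = £232,794.60
Failure-to-pay penalty = 1.25% × £775,982.00 × 10 mo = £96,997.75
Interest: £775,982.00 × ((1 + 0.0135)^10 − 1) = £775,982.00 × 0.1435036… = £111,356.1985…
Penalties + interest = £329,792.3500 + £111,356.1985… = £441,148.55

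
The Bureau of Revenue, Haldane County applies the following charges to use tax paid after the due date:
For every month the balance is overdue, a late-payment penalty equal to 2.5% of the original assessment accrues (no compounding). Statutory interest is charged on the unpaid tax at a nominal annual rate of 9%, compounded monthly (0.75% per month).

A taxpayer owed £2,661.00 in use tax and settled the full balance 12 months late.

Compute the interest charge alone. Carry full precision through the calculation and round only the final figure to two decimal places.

£249.62

Interest: £2,661.00 × ((1 + 0.0075)^12 − 1) = £2,661.00 × 0.0938069… = £249.6202…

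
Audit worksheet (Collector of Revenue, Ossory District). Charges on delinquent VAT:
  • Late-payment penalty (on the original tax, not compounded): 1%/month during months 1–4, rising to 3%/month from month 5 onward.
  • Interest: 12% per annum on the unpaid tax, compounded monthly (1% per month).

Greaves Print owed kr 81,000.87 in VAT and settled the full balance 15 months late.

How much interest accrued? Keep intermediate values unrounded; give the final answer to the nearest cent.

Interest: kr 81,000.87 × ((1 + 0.01)^15 − 1) = kr 81,000.87 × 0.1609690… = kr 13,038.6254…

kr 13,038.63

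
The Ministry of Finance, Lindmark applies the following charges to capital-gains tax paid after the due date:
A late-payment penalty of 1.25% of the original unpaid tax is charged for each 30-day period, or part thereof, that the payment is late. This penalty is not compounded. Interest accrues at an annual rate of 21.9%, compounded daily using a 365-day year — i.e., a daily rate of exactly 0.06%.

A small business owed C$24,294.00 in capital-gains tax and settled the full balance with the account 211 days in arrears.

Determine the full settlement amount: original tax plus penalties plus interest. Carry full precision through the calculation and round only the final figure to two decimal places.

C$30,001.14

Penalty periods: ⌈211/30⌉ = 8; penalty = 8 × 1.25% × C$24,294.00 = C$2,429.40
Interest: C$24,294.00 × ((1 + 0.0006)^211 − 1) = C$24,294.00 × 0.13491985… = C$3,277.7429…
Total = C$24,294.00 + C$2,429.4000 + C$3,277.7429… = C$30,001.14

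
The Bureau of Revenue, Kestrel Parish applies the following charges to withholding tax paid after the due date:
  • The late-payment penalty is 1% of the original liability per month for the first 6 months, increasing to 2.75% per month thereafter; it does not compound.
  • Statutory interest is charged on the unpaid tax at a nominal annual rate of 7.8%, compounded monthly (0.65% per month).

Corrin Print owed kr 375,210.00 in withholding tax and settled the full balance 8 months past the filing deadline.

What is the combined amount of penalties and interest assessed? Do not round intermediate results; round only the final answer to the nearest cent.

Penalty, months 1–6: 6 × 1% × kr 375,210.00 = kr 22,512.60
Penalty, months 7–8: 2 × 2.75% × kr 375,210.00 = kr 20,636.55
Interest: kr 375,210.00 × ((1 + 0.0065)^8 − 1) = kr 375,210.00 × 0.0531985… = kr 19,960.6109…
Penalties + interest = kr 43,149.1500 + kr 19,960.6109… = kr 63,109.76

kr 63,109.76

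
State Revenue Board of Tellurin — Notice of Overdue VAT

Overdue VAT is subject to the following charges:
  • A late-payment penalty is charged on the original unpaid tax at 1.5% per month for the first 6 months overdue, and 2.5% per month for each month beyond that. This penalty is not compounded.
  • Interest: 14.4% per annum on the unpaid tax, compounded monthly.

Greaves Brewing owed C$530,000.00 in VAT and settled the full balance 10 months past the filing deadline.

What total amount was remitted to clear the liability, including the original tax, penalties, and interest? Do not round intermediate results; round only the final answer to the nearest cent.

Penalty, months 1–6: 6 × 1.5% × C$530,000.00 = C$47,700.00
Penalty, months 7–10: 4 × 2.5% × C$530,000.00 = C$53,000.00
Interest (14.4%/yr ÷ 12 = 1.2%/month): C$530,000.00 × ((1 + 0.012)^10 − 1) = C$67,146.6423…
Total = C$530,000.00 + C$100,700.0000 + C$67,146.6423… = C$697,846.64

C$697,846.64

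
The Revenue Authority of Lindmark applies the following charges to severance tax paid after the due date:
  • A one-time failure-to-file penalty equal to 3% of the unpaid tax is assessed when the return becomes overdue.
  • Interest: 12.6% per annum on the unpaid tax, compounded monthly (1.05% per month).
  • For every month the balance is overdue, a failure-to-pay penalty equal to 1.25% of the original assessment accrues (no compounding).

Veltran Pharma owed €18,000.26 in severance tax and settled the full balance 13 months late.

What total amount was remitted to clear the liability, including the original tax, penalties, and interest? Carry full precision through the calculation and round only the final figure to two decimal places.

€24,083.26

Failure-to-file penalty: 3% × €18,000.26 = €540.01…
Failure-to-pay penalty = 1.25% × €18,000.26 × 13 mo = €2,925.04…
Interest: €18,000.26 × ((1 + 0.0105)^13 − 1) = €18,000.26 × 0.1454394… = €2,617.9477…
Total = €18,000.26 + €3,465.0501… + €2,617.9477… = €24,083.26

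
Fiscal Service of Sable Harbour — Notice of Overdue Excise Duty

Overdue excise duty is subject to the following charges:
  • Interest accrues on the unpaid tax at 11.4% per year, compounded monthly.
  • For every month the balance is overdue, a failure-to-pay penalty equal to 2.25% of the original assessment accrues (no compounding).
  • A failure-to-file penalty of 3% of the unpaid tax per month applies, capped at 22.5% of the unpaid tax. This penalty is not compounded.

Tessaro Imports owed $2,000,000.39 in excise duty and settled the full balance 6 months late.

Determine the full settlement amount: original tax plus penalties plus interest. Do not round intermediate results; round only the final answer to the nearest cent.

$2,746,742.58

Failure-to-file: 6 × 3% × $2,000,000.39 = $360,000.07… (under the 22.5% cap)
Failure-to-pay penalty: 6 × 2.25% × $2,000,000.39 = $270,000.05…
Interest (11.4%/yr ÷ 12 = 0.95%/month): $2,000,000.39 × ((1 + 0.0095)^6 − 1) = $116,742.0630…
Total = $2,000,000.39 + $630,000.1229… + $116,742.0630… = $2,746,742.58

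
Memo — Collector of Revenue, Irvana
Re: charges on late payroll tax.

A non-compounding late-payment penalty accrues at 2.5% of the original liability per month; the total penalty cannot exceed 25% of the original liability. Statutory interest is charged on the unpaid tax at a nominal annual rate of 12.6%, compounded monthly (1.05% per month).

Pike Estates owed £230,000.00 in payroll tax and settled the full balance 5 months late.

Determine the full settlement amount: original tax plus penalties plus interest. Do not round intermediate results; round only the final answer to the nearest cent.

Penalty: 5 × 2.5% × £230,000.00 = £28,750.00 (below the 25% cap of £57,500.00)
Interest: £230,000.00 × ((1 + 0.0105)^5 − 1) = £230,000.00 × 0.0536141… = £12,331.2515…
Total = £230,000.00 + £28,750.0000 + £12,331.2515… = £271,081.25

£271,081.25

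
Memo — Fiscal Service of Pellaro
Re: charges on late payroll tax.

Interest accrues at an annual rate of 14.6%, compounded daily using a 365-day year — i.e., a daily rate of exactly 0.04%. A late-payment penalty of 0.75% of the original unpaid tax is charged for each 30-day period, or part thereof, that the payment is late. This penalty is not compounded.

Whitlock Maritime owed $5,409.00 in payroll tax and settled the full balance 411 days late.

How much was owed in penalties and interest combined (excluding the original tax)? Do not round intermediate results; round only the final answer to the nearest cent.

$1,534.25

Penalty periods: ⌈411/30⌉ = 14; penalty = 14 × 0.75% × $5,409.00 = $567.95…
Interest: $5,409.00 × ((1 + 0.0004)^411 − 1) = $5,409.00 × 0.17864695… = $966.3014…
Penalties + interest = $567.9450 + $966.3014… = $1,534.25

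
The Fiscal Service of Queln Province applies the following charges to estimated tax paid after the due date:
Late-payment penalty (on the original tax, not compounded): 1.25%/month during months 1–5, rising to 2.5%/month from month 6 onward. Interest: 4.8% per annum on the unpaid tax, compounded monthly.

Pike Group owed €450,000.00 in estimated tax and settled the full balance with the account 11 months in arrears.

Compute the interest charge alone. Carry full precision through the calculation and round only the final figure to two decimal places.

Interest (4.8%/yr ÷ 12 = 0.4%/month): €450,000.00 × ((1 + 0.004)^11 − 1) = €20,200.7902…

€20,200.79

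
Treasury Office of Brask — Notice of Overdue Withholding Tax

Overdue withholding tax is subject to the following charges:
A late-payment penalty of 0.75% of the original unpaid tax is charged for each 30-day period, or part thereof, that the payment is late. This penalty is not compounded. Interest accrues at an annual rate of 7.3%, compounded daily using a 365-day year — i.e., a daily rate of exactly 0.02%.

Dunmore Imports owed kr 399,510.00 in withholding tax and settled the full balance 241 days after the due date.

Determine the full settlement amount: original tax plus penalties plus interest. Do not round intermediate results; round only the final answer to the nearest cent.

kr 446,202.91

Penalty periods: ⌈241/30⌉ = 9; penalty = 9 × 0.75% × kr 399,510.00 = kr 26,966.93…
Interest: kr 399,510.00 × ((1 + 0.0002)^241 − 1) = kr 399,510.00 × 0.04937545… = kr 19,725.9873…
Total = kr 399,510.00 + kr 26,966.9250 + kr 19,725.9873… = kr 446,202.91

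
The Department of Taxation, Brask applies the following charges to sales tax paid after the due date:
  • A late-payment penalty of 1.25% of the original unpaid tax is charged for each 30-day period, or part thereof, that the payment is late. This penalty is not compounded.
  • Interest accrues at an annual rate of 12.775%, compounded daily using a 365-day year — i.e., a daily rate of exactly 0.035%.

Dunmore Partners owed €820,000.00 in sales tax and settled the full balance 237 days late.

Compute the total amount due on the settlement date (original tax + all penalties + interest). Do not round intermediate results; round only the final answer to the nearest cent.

€972,906.81

Penalty periods: ⌈237/30⌉ = 8; penalty = 8 × 1.25% × €820,000.00 = €82,000.00
Interest: €820,000.00 × ((1 + 0.00035)^237 − 1) = €820,000.00 × 0.08647171… = €70,906.8062…
Total = €820,000.00 + €82,000.0000 + €70,906.8062… = €972,906.81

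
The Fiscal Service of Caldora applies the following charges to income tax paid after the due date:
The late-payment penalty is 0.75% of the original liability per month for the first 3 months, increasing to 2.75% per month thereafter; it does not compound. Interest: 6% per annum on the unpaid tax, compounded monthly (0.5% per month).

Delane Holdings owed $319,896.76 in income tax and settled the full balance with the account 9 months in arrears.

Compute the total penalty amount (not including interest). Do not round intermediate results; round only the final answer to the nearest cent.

$59,980.64

Penalty, months 1–3: 3 × 0.75% × $319,896.76 = $7,197.68…
Penalty, months 4–9: 6 × 2.75% × $319,896.76 = $52,782.97…
Total penalty = $7,197.68… + $52,782.97… = $59,980.64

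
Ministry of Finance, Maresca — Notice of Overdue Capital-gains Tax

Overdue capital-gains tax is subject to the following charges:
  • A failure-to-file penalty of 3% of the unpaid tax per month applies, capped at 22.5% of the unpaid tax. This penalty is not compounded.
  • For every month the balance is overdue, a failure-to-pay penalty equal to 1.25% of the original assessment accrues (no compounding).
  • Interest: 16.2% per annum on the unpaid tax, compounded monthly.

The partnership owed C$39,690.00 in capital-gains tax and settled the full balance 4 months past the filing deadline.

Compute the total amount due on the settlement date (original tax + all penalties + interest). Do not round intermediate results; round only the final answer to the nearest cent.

C$48,624.35

Failure-to-file: 4 × 3% × C$39,690.00 = C$4,762.80 (under the 22.5% cap)
Failure-to-pay penalty: 4 × 1.25% × C$39,690.00 = C$1,984.50
Interest (16.2%/yr ÷ 12 = 1.35%/month): C$39,690.00 × ((1 + 0.0135)^4 − 1) = C$2,187.0529…
Total = C$39,690.00 + C$6,747.3000 + C$2,187.0529… = C$48,624.35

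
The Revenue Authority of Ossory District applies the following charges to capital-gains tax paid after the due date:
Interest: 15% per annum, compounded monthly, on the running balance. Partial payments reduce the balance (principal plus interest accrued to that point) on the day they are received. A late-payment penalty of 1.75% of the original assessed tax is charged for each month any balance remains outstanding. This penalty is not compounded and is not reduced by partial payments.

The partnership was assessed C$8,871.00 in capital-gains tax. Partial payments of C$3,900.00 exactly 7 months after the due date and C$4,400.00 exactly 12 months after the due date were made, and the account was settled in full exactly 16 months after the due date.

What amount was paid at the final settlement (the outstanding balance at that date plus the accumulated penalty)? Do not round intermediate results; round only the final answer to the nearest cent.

C$4,320.02

Monthly rate = 15% ÷ 12 = 1.25%
Balance at month 7: C$8,871.0000 × (1 + 0.0125)^7 = C$9,676.9345…
After C$3,900.00 payment: C$9,676.9345… − C$3,900.00 = C$5,776.9345…
Balance at month 12: C$5,776.9345… × (1 + 0.0125)^5 = C$6,147.1329…
After C$4,400.00 payment: C$6,147.1329… − C$4,400.00 = C$1,747.1329…
Balance at month 16: C$1,747.1329… × (1 + 0.0125)^4 = C$1,836.1412…
Penalty: 16 × 1.75% × C$8,871.00 = C$2,483.88
Final settlement = outstanding balance + penalty = C$1,836.1412… + C$2,483.88 = C$4,320.02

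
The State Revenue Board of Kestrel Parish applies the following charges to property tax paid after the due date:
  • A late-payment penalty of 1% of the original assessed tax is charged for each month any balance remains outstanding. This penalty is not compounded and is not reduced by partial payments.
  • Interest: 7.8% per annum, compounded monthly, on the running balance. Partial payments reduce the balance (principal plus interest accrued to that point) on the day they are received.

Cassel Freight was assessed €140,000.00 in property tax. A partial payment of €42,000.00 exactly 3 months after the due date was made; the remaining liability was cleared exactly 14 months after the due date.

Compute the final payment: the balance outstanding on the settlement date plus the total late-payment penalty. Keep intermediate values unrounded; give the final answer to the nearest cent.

€127,789.99

Monthly rate = 7.8% ÷ 12 = 0.65%
Balance at month 3: €140,000.0000 × (1 + 0.0065)^3 = €142,747.7834…
After €42,000.00 payment: €142,747.7834… − €42,000.00 = €100,747.7834…
Balance at month 14: €100,747.7834… × (1 + 0.0065)^11 = €108,189.9877…
Penalty: 14 × 1% × €140,000.00 = €19,600.00
Final settlement = outstanding balance + penalty = €108,189.9877… + €19,600.00 = €127,789.99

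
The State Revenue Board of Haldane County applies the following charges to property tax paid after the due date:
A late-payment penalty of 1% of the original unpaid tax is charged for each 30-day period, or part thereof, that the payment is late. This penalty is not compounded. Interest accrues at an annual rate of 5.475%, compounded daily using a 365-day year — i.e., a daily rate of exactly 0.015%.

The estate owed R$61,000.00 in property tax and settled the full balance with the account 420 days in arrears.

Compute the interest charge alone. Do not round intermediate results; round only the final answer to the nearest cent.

R$3,966.33

Interest: R$61,000.00 × ((1 + 0.00015)^420 − 1) = R$61,000.00 × 0.06502181… = R$3,966.3303…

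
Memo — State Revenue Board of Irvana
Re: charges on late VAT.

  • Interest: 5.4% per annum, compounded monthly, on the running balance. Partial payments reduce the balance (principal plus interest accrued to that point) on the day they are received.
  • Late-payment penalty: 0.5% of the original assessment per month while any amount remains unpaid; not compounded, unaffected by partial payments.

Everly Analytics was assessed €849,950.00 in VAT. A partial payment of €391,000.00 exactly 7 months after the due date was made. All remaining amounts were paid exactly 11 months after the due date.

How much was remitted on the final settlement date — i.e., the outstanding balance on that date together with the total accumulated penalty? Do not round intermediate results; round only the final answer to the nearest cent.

€541,643.65

Monthly rate = 5.4% ÷ 12 = 0.45%
Balance at month 7: €849,950.0000 × (1 + 0.0045)^7 = €877,087.5893…
After €391,000.00 payment: €877,087.5893… − €391,000.00 = €486,087.5893…
Balance at month 11: €486,087.5893… × (1 + 0.0045)^4 = €494,896.4029…
Penalty: 11 × 0.5% × €849,950.00 = €46,747.25
Final settlement = outstanding balance + penalty = €494,896.4029… + €46,747.25 = €541,643.65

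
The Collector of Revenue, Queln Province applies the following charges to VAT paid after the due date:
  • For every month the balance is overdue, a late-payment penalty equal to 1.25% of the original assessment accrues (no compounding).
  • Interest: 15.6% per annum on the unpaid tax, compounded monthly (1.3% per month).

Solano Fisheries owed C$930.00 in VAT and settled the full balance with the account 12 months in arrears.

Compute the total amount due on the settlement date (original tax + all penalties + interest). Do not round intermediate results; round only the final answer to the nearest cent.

C$1,225.42

Late-payment penalty: 12 × 1.25% × C$930.00 = C$139.50
Interest: C$930.00 × ((1 + 0.013)^12 − 1) = C$930.00 × 0.1676518… = C$155.9162…
Total = C$930.00 + C$139.5000 + C$155.9162… = C$1,225.42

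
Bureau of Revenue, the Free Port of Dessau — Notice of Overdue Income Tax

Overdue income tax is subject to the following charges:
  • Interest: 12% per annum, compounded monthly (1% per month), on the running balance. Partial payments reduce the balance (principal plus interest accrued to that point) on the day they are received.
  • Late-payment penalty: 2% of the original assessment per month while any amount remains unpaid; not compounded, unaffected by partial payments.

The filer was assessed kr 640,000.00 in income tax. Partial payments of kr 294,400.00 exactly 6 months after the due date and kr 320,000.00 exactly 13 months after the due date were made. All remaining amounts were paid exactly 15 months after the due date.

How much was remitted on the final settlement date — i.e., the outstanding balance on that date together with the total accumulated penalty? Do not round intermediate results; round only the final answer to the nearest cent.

Balance at month 6: kr 640,000.0000 × (1 + 0.01)^6 = kr 679,372.8964…
After kr 294,400.00 payment: kr 679,372.8964… − kr 294,400.00 = kr 384,972.8964…
Balance at month 13: kr 384,972.8964… × (1 + 0.01)^7 = kr 412,743.0518…
After kr 320,000.00 payment: kr 412,743.0518… − kr 320,000.00 = kr 92,743.0518…
Balance at month 15: kr 92,743.0518… × (1 + 0.01)^2 = kr 94,607.1872…
Penalty: 15 × 2% × kr 640,000.00 = kr 192,000.00
Final settlement = outstanding balance + penalty = kr 94,607.1872… + kr 192,000.00 = kr 286,607.19

kr 286,607.19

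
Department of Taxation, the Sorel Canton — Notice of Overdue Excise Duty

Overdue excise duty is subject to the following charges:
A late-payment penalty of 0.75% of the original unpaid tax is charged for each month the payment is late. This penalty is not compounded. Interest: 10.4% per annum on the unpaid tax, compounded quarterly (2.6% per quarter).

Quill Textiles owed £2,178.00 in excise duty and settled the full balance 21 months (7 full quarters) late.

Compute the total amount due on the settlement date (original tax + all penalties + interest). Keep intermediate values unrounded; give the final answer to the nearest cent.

Late-payment penalty = 0.75% × £2,178.00 × 21 mo = £343.04…
Interest: £2,178.00 × ((1 + 0.026)^7 − 1) = £2,178.00 × 0.1968274… = £428.6901…
Total = £2,178.00 + £343.0350 + £428.6901… = £2,949.73

£2,949.73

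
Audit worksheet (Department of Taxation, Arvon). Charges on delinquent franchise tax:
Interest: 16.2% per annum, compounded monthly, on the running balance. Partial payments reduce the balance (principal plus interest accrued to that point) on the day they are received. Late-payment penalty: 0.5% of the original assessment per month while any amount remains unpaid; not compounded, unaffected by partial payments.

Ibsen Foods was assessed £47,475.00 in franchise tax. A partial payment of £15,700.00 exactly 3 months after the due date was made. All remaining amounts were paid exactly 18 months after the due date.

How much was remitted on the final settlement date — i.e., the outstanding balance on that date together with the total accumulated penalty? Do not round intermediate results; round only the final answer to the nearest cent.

£45,510.31

Monthly rate = 16.2% ÷ 12 = 1.35%
Balance at month 3: £47,475.0000 × (1 + 0.0135)^3 = £49,423.8113…
After £15,700.00 payment: £49,423.8113… − £15,700.00 = £33,723.8113…
Balance at month 18: £33,723.8113… × (1 + 0.0135)^15 = £41,237.5586…
Penalty: 18 × 0.5% × £47,475.00 = £4,272.75
Final settlement = outstanding balance + penalty = £41,237.5586… + £4,272.75 = £45,510.31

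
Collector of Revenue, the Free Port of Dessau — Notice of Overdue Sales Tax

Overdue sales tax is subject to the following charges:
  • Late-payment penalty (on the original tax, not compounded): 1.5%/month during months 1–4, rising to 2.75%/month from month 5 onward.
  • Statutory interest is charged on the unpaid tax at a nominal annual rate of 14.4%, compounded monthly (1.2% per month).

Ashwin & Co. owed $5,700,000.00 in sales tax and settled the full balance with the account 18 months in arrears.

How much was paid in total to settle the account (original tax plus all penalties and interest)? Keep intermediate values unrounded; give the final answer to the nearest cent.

$9,601,693.83

Penalty, months 1–4: 4 × 1.5% × $5,700,000.00 = $342,000.00
Penalty, months 5–18: 14 × 2.75% × $5,700,000.00 = $2,194,500.00
Interest: $5,700,000.00 × ((1 + 0.012)^18 − 1) = $5,700,000.00 × 0.2395077… = $1,365,193.8258…
Total = $5,700,000.00 + $2,536,500.0000 + $1,365,193.8258… = $9,601,693.83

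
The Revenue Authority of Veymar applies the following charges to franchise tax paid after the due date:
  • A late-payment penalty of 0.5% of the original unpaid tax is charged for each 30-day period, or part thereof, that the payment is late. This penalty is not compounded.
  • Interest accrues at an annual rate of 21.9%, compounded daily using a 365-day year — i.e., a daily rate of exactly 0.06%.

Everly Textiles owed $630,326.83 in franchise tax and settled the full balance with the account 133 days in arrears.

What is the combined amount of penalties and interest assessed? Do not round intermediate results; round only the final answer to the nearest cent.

Penalty periods: ⌈133/30⌉ = 5; penalty = 5 × 0.5% × $630,326.83 = $15,758.17…
Interest: $630,326.83 × ((1 + 0.0006)^133 − 1) = $630,326.83 × 0.08304451… = $52,345.1852…
Penalties + interest = $15,758.1708… + $52,345.1852… = $68,103.36

$68,103.36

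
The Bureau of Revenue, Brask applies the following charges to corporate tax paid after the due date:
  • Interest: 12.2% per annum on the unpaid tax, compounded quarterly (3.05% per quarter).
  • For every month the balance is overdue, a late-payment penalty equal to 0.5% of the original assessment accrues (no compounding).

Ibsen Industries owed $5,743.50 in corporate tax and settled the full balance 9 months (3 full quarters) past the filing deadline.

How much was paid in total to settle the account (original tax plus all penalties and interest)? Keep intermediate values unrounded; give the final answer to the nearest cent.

$6,543.68

Late-payment penalty = 0.5% × $5,743.50 × 9 mo = $258.46…
Interest: $5,743.50 × ((1 + 0.0305)^3 − 1) = $5,743.50 × 0.0943191… = $541.7219…
Total = $5,743.50 + $258.4575 + $541.7219… = $6,543.68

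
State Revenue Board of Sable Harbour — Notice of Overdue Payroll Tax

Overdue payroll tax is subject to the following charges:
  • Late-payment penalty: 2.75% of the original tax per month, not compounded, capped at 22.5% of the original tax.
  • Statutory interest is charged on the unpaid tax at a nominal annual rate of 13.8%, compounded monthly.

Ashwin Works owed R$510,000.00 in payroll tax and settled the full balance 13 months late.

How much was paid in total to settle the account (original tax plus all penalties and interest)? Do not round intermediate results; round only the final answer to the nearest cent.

R$706,484.25

Penalty (uncapped): 13 × 2.75% × R$510,000.00 = R$182,325.00; cap = 22.5% × R$510,000.00 = R$114,750.00 → penalty = R$114,750.00
Interest (13.8%/yr ÷ 12 = 1.15%/month): R$510,000.00 × ((1 + 0.0115)^13 − 1) = R$81,734.2516…
Total = R$510,000.00 + R$114,750.0000 + R$81,734.2516… = R$706,484.25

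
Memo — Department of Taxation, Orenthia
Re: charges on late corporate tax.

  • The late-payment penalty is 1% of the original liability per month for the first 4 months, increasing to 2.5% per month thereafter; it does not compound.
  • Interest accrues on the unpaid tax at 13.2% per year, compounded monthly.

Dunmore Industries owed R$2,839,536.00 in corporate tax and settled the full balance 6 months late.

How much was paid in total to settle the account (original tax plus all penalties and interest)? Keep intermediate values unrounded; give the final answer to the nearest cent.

Penalty, months 1–4: 4 × 1% × R$2,839,536.00 = R$113,581.44
Penalty, months 5–6: 2 × 2.5% × R$2,839,536.00 = R$141,976.80
Interest (13.2%/yr ÷ 12 = 1.1%/month): R$2,839,536.00 × ((1 + 0.011)^6 − 1) = R$192,639.3486…
Total = R$2,839,536.00 + R$255,558.2400 + R$192,639.3486… = R$3,287,733.59

R$3,287,733.59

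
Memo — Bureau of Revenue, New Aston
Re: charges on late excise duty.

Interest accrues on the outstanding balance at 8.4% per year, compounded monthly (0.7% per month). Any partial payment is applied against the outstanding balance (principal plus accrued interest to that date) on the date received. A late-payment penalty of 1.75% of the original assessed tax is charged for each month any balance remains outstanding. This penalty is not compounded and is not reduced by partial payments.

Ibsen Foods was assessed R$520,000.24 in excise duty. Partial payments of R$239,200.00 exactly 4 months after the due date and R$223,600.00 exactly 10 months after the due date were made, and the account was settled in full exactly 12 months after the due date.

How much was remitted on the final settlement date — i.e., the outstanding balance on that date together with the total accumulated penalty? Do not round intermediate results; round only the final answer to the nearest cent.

R$194,932.48

Balance at month 4: R$520,000.2400 × (1 + 0.007)^4 = R$534,713.8415…
After R$239,200.00 payment: R$534,713.8415… − R$239,200.00 = R$295,513.8415…
Balance at month 10: R$295,513.8415… × (1 + 0.007)^6 = R$308,144.6634…
After R$223,600.00 payment: R$308,144.6634… − R$223,600.00 = R$84,544.6634…
Balance at month 12: R$84,544.6634… × (1 + 0.007)^2 = R$85,732.4314…
Penalty: 12 × 1.75% × R$520,000.24 = R$109,200.05…
Final settlement = outstanding balance + penalty = R$85,732.4314… + R$109,200.05… = R$194,932.48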